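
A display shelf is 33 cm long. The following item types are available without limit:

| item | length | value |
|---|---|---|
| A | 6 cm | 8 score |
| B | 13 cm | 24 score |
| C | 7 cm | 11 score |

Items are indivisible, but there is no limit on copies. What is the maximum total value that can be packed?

Best value-per-unit is B at 24/13; filling with it alone gives 2×24 = 48.
Optimal mix: 2×B + 1×C → length 33, value 59.

59 score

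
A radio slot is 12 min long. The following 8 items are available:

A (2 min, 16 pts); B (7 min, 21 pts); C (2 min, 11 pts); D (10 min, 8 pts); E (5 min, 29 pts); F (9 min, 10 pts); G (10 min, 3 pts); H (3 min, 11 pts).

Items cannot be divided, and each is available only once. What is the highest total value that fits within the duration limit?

This is a 0/1 knapsack; check combinations near the capacity.
- A+C+E+H: duration 2+2+5+3=12, value 16+11+29+11=67
- A+C+E: duration 2+2+5=9, value 16+11+29=56
- A+E+H: duration 2+5+3=10, value 16+29+11=56
- C+E+H: duration 2+5+3=10, value 11+29+11=51
- B+E: duration 7+5=12, value 21+29=50
Best: 67 pts.

67 pts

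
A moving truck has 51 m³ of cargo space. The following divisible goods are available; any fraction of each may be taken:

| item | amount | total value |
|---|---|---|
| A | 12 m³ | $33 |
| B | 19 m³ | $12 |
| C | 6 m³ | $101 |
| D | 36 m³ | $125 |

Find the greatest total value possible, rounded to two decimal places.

Take in order of value per unit:
- C (101/6 per unit): all 6 → value 101, running total 101.00
- D (125/36 per unit): all 36 → value 125, running total 226.00
- A (33/12 per unit): 9 of 12 → value 9×33/12 = 24.7500, running total 250.75
Total 250.75.

250.75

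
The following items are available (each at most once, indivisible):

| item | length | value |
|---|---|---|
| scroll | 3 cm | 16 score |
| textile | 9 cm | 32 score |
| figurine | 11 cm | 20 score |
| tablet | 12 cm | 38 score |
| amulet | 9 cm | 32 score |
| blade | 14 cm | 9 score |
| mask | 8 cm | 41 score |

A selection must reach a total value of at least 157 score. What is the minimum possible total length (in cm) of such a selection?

41

Subsets with value ≥ 157, sorted by total length:
- scroll+textile+tablet+amulet+mask: length 41, value 159
- textile+figurine+tablet+amulet+mask: length 49, value 163
- scroll+textile+figurine+tablet+amulet+mask: length 52, value 179
- scroll+textile+tablet+amulet+blade+mask: length 55, value 168
Minimum length: 41 cm.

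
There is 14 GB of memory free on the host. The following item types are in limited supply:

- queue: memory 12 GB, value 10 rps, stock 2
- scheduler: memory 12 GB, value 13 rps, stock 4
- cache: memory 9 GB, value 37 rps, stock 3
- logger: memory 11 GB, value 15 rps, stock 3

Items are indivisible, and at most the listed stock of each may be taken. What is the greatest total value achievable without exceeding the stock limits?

Top feasible selections:
- 1×cache: memory 9, value 37
- 1×logger: memory 11, value 15
Best: 37 rps.

37 rps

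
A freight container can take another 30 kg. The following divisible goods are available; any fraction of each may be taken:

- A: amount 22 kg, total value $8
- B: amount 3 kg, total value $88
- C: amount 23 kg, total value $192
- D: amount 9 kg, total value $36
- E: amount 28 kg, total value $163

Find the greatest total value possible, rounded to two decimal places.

303.29

Take in order of value per unit:
- B (88/3 per unit): all 3 → value 88, running total 88.00
- C (192/23 per unit): all 23 → value 192, running total 280.00
- E (163/28 per unit): 4 of 28 → value 4×163/28 = 23.2857, running total 303.29
Total 303.29.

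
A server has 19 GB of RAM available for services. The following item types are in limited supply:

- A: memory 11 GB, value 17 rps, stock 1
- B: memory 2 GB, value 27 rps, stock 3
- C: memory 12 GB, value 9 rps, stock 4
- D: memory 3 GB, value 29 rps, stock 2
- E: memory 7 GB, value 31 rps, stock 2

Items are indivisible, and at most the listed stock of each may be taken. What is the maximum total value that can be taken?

170 rps

Top feasible selections:
- 3×B + 2×D + 1×E: memory 19, value 170
- 2×B + 2×D + 1×E: memory 17, value 143
Best: 170 rps.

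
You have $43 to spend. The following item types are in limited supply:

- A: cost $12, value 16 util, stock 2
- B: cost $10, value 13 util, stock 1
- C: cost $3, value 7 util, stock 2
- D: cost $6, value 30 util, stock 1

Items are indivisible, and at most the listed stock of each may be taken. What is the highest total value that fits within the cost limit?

82 util

Top feasible selections:
- 2×A + 1×B + 1×C + 1×D: cost 43, value 82
- 2×A + 2×C + 1×D: cost 36, value 76
- 2×A + 1×B + 1×D: cost 40, value 75
- 1×A + 1×B + 2×C + 1×D: cost 34, value 73
Best: 82 util.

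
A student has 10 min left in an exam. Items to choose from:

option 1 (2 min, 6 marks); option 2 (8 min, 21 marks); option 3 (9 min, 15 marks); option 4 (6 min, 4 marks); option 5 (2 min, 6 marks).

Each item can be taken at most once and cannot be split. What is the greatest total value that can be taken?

27 marks

This is a 0/1 knapsack; check combinations near the capacity.
- option 1+option 2: time 2+8=10, value 6+21=27
- option 2+option 5: time 8+2=10, value 21+6=27
- option 2: time 8, value 21
- option 1+option 4+option 5: time 2+6+2=10, value 6+4+6=16
Best: 27 marks.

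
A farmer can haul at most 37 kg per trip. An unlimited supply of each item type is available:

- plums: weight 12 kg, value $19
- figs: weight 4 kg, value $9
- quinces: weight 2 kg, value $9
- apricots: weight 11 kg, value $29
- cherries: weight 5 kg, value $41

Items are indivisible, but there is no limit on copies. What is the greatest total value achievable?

Best value-per-unit is cherries at 41/5; filling with it alone gives 7×41 = 287.
Optimal mix: 1×quinces + 7×cherries → weight 37, value 296.

$296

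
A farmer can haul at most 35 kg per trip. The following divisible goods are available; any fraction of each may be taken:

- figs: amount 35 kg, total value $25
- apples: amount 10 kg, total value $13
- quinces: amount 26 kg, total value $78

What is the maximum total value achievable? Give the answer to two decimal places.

Take in order of value per unit:
- quinces (78/26 per unit): all 26 → value 78, running total 78.00
- apples (13/10 per unit): 9 of 10 → value 9×13/10 = 11.7000, running total 89.70
Total 89.70.

89.70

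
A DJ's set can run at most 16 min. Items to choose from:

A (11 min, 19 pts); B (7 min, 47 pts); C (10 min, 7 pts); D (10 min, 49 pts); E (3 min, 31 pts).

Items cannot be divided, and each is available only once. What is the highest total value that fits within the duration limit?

80 pts

Check high-value combinations within 16 min:
- D+E: duration 10+3=13, value 49+31=80
- B+E: duration 7+3=10, value 47+31=78
- A+E: duration 11+3=14, value 19+31=50
Best: 80 pts.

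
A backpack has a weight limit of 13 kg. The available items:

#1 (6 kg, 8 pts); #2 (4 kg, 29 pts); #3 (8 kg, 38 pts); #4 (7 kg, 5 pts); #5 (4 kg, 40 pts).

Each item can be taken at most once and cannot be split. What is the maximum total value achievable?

Check high-value combinations within 13 kg:
- #3+#5: weight 8+4=12, value 38+40=78
- #2+#5: weight 4+4=8, value 29+40=69
- #2+#3: weight 4+8=12, value 29+38=67
Best: 78 pts.

78 pts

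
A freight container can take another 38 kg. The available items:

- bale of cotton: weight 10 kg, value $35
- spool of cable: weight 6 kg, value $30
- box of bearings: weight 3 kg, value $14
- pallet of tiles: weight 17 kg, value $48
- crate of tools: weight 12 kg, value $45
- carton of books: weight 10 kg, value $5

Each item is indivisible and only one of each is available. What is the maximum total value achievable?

$137

Check high-value combinations within 38 kg:
- spool of cable+box of bearings+pallet of tiles+crate of tools: weight 6+3+17+12=38, value 30+14+48+45=137
- bale of cotton+spool of cable+box of bearings+pallet of tiles: weight 10+6+3+17=36, value 35+30+14+48=127
- bale of cotton+spool of cable+box of bearings+crate of tools: weight 10+6+3+12=31, value 35+30+14+45=124
- spool of cable+pallet of tiles+crate of tools: weight 6+17+12=35, value 30+48+45=123
- bale of cotton+spool of cable+crate of tools+carton of books: weight 10+6+12+10=38, value 35+30+45+5=115
Best: $137.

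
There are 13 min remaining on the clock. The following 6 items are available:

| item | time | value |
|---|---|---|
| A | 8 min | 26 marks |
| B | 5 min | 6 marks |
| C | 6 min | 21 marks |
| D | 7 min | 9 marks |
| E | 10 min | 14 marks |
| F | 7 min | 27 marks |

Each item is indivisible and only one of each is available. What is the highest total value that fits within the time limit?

Check high-value combinations within 13 min:
- C+F: time 6+7=13, value 21+27=48
- B+F: time 5+7=12, value 6+27=33
- A+B: time 8+5=13, value 26+6=32
- C+D: time 6+7=13, value 21+9=30
Best: 48 marks.

48 marks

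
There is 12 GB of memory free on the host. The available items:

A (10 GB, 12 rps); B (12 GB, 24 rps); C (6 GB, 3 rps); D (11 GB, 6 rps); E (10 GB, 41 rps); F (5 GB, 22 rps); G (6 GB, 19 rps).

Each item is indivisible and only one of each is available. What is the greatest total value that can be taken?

41 rps

This is a 0/1 knapsack; check combinations near the capacity.
- E: memory 10, value 41
- F+G: memory 5+6=11, value 22+19=41
- C+F: memory 6+5=11, value 3+22=25
- B: memory 12, value 24
Best: 41 rps.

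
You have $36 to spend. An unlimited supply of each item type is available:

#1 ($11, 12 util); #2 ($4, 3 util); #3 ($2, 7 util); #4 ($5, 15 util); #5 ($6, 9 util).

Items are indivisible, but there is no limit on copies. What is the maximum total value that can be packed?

Best value-per-unit is #3 at 7/2, and filling with it alone uses cost 18×2=36. No mix of the others beats 18×7 = 126.

126 util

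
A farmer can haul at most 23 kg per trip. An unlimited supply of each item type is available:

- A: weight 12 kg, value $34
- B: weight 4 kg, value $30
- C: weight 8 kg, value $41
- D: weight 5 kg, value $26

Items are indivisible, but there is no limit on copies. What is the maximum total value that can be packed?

Best value-per-unit is B at 30/4, and filling with it alone uses weight 5×4=20. No mix of the others beats 5×30 = 150.

$150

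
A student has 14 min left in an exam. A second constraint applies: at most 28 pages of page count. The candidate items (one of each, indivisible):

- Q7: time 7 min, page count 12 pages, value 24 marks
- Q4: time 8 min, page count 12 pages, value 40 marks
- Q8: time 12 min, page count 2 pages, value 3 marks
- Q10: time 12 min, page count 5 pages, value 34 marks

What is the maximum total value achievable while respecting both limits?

Feasible sets respecting both limits:
- Q4: time 8, page count 12, value 40
- Q10: time 12, page count 5, value 34
- Q7: time 7, page count 12, value 24
Best: 40 marks.

40 marks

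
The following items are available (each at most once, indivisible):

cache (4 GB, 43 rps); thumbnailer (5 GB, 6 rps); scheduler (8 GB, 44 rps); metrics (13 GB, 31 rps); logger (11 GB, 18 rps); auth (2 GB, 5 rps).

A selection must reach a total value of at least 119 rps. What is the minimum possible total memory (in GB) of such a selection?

27

Subsets with value ≥ 119, sorted by total memory:
- cache+scheduler+metrics+auth: memory 27, value 123
- cache+thumbnailer+scheduler+metrics: memory 30, value 124
- cache+thumbnailer+scheduler+metrics+auth: memory 32, value 129
- cache+scheduler+metrics+logger: memory 36, value 136
Minimum memory: 27 GB.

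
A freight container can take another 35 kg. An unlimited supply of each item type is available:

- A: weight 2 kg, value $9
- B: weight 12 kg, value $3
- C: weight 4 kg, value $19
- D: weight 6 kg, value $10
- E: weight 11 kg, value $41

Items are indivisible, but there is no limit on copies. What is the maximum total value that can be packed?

Best value-per-unit is C at 19/4; filling with it alone gives 8×19 = 152.
Optimal mix: 1×A + 8×C → weight 34, value 161.

$161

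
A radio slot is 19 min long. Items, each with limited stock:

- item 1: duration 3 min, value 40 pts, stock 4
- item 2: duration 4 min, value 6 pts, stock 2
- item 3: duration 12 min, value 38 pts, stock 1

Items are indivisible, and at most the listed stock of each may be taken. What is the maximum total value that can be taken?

Best selections within duration 19 and stock limits:
- 4×item 1 + 1×item 2: duration 16, value 166
- 4×item 1: duration 12, value 160
Best: 166 pts.

166 pts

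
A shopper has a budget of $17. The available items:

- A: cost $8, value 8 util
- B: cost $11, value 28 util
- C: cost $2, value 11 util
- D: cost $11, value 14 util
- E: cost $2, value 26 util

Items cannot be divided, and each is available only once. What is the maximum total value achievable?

This is a 0/1 knapsack; check combinations near the capacity.
- B+C+E: cost 11+2+2=15, value 28+11+26=65
- B+E: cost 11+2=13, value 28+26=54
- C+D+E: cost 2+11+2=15, value 11+14+26=51
Best: 65 util.

65 util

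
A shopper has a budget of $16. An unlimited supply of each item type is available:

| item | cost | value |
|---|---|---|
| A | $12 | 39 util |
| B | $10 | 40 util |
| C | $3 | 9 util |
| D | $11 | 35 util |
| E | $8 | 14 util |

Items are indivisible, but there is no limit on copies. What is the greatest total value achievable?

Best value-per-unit is B at 40/10; filling with it alone gives 1×40 = 40.
Optimal mix: 1×B + 2×C → cost 16, value 58.

58 util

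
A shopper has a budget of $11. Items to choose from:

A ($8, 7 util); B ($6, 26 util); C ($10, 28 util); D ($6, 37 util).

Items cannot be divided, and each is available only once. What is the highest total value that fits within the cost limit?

37 util

Check high-value combinations within $11:
- D: cost 6, value 37
- C: cost 10, value 28
- B: cost 6, value 26
- A: cost 8, value 7
Best: 37 util.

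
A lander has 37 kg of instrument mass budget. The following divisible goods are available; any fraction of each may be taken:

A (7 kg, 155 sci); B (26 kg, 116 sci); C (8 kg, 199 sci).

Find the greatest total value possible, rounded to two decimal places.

452.15

Take in order of value per unit:
- C (199/8 per unit): all 8 → value 199, running total 199.00
- A (155/7 per unit): all 7 → value 155, running total 354.00
- B (116/26 per unit): 22 of 26 → value 22×116/26 = 98.1538, running total 452.15
Total 452.15.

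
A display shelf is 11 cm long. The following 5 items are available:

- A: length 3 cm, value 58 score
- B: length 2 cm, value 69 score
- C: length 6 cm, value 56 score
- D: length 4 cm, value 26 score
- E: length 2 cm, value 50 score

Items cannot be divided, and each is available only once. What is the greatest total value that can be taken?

Check high-value combinations within 11 cm:
- A+B+D+E: length 3+2+4+2=11, value 58+69+26+50=203
- A+B+C: length 3+2+6=11, value 58+69+56=183
- A+B+E: length 3+2+2=7, value 58+69+50=177
Best: 203 score.

203 score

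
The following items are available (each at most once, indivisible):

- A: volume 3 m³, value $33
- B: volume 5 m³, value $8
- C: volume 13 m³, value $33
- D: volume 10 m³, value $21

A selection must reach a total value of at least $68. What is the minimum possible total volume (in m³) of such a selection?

Subsets with value ≥ 68, sorted by total volume:
- A+B+C: volume 21, value 74
- A+C+D: volume 26, value 87
- A+B+C+D: volume 31, value 95
Minimum volume: 21 m³.

21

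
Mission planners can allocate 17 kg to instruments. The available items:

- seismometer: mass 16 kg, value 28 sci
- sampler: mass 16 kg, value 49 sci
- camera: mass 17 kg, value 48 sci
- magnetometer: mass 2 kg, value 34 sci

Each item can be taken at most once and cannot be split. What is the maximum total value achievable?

49 sci

Check high-value combinations within 17 kg:
- sampler: mass 16, value 49
- camera: mass 17, value 48
- magnetometer: mass 2, value 34
- seismometer: mass 16, value 28
Best: 49 sci.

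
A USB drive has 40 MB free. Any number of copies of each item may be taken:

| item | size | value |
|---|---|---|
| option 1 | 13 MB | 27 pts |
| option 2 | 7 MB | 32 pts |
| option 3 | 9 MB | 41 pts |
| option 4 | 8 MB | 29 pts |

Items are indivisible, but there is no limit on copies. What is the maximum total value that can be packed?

178 pts

Best value-per-unit is option 2 at 32/7; filling with it alone gives 5×32 = 160.
Optimal mix: 3×option 2 + 2×option 3 → size 39, value 178.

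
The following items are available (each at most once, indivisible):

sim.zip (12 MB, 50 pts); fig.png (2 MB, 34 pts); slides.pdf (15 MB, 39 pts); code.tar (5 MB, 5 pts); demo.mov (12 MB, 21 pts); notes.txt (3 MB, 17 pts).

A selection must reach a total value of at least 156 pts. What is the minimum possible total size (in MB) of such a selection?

44

Subsets with value ≥ 156, sorted by total size:
- sim.zip+fig.png+slides.pdf+demo.mov+notes.txt: size 44, value 161
- sim.zip+fig.png+slides.pdf+code.tar+demo.mov+notes.txt: size 49, value 166
Minimum size: 44 MB.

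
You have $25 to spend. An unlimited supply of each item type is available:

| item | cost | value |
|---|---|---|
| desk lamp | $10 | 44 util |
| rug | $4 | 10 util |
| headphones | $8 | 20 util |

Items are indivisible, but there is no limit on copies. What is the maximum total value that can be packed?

98 util

Best value-per-unit is desk lamp at 44/10; filling with it alone gives 2×44 = 88.
Optimal mix: 2×desk lamp + 1×rug → cost 24, value 98.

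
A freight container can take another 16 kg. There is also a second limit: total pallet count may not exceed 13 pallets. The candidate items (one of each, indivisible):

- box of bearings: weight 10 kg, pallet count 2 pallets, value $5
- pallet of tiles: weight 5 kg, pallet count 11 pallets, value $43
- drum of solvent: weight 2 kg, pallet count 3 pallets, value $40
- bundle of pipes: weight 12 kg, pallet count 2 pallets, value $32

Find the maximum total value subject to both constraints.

$72

Feasible sets respecting both limits:
- drum of solvent+bundle of pipes: weight 14, pallet count 5, value 72
- box of bearings+pallet of tiles: weight 15, pallet count 13, value 48
- box of bearings+drum of solvent: weight 12, pallet count 5, value 45
Best: $72.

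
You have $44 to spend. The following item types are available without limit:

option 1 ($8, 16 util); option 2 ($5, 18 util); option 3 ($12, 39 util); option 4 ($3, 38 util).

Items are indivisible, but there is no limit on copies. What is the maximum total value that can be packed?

Best value-per-unit is option 4 at 38/3, and filling with it alone uses cost 14×3=42. No mix of the others beats 14×38 = 532.

532 util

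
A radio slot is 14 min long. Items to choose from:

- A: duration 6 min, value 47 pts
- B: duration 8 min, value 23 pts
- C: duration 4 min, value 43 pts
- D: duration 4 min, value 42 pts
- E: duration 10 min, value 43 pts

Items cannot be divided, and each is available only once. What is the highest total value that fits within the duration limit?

Check high-value combinations within 14 min:
- A+C+D: duration 6+4+4=14, value 47+43+42=132
- A+C: duration 6+4=10, value 47+43=90
- A+D: duration 6+4=10, value 47+42=89
- C+E: duration 4+10=14, value 43+43=86
Best: 132 pts.

132 pts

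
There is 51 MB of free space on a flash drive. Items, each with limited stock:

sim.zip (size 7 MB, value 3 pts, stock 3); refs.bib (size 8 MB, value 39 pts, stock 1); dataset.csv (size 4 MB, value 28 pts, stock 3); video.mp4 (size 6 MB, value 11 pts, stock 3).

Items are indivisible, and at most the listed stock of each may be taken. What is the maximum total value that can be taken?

Best selections within size 51 and stock limits:
- 1×sim.zip + 1×refs.bib + 3×dataset.csv + 3×video.mp4: size 45, value 159
- 1×refs.bib + 3×dataset.csv + 3×video.mp4: size 38, value 156
- 2×sim.zip + 1×refs.bib + 3×dataset.csv + 2×video.mp4: size 46, value 151
- 1×sim.zip + 1×refs.bib + 3×dataset.csv + 2×video.mp4: size 39, value 148
Best: 159 pts.

159 pts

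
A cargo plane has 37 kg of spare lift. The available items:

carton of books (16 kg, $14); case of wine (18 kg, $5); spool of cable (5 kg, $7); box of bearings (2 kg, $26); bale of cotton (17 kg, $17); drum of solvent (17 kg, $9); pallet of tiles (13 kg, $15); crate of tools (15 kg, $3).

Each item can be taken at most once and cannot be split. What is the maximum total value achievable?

This is a 0/1 knapsack; check combinations near the capacity.
- spool of cable+box of bearings+bale of cotton+pallet of tiles: weight 5+2+17+13=37, value 7+26+17+15=65
- carton of books+spool of cable+box of bearings+pallet of tiles: weight 16+5+2+13=36, value 14+7+26+15=62
- box of bearings+bale of cotton+pallet of tiles: weight 2+17+13=32, value 26+17+15=58
- carton of books+box of bearings+bale of cotton: weight 16+2+17=35, value 14+26+17=57
Best: $65.

$65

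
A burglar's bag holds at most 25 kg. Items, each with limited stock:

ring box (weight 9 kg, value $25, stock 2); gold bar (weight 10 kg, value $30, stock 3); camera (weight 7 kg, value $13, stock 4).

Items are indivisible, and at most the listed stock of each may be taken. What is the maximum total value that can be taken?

Top feasible selections:
- 2×ring box + 1×camera: weight 25, value 63
- 2×gold bar: weight 20, value 60
- 1×gold bar + 2×camera: weight 24, value 56
Best: $63.

$63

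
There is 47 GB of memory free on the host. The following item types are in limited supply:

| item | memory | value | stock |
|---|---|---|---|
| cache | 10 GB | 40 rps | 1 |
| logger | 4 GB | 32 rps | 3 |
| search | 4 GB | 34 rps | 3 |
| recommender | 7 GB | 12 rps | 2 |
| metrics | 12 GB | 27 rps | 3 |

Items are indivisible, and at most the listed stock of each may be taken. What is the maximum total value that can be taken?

Top feasible selections:
- 1×cache + 3×logger + 3×search + 1×metrics: memory 46, value 265
- 1×cache + 3×logger + 3×search + 1×recommender: memory 41, value 250
- 1×cache + 3×logger + 3×search: memory 34, value 238
Best: 265 rps.

265 rps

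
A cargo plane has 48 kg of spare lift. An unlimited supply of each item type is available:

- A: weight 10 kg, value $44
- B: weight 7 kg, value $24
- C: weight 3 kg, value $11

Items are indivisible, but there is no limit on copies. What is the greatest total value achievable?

Best value-per-unit is A at 44/10; filling with it alone gives 4×44 = 176.
Optimal mix: 4×A + 1×B → weight 47, value 200.

$200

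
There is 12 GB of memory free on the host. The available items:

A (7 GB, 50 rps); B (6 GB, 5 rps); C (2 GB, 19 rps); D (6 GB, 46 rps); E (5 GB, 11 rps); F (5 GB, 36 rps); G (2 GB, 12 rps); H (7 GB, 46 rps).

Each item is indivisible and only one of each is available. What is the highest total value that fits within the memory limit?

86 rps

Check high-value combinations within 12 GB:
- A+F: memory 7+5=12, value 50+36=86
- D+F: memory 6+5=11, value 46+36=82
- F+H: memory 5+7=12, value 36+46=82
- A+C+G: memory 7+2+2=11, value 50+19+12=81
Best: 86 rps.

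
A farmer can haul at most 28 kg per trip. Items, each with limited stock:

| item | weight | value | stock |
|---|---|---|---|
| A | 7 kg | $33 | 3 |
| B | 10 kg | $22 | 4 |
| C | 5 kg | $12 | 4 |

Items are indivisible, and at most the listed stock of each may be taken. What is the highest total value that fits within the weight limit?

$111

Top feasible selections:
- 3×A + 1×C: weight 26, value 111
- 3×A: weight 21, value 99
Best: $111.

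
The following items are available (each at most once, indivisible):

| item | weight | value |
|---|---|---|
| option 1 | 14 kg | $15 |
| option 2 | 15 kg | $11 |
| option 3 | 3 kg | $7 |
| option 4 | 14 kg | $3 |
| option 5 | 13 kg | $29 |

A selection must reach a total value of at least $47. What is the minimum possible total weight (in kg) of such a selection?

30

Subsets with value ≥ 47, sorted by total weight:
- option 1+option 3+option 5: weight 30, value 51
- option 2+option 3+option 5: weight 31, value 47
Minimum weight: 30 kg.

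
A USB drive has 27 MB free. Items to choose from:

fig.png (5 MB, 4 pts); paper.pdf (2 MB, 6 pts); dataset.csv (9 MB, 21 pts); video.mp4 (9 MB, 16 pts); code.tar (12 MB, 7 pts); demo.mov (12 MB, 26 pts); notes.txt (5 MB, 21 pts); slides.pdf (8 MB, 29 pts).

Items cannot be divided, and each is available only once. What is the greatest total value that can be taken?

82 pts

Check high-value combinations within 27 MB:
- paper.pdf+demo.mov+notes.txt+slides.pdf: size 2+12+5+8=27, value 6+26+21+29=82
- paper.pdf+dataset.csv+notes.txt+slides.pdf: size 2+9+5+8=24, value 6+21+21+29=77
- demo.mov+notes.txt+slides.pdf: size 12+5+8=25, value 26+21+29=76
- fig.png+dataset.csv+notes.txt+slides.pdf: size 5+9+5+8=27, value 4+21+21+29=75
- paper.pdf+video.mp4+notes.txt+slides.pdf: size 2+9+5+8=24, value 6+16+21+29=72
Best: 82 pts.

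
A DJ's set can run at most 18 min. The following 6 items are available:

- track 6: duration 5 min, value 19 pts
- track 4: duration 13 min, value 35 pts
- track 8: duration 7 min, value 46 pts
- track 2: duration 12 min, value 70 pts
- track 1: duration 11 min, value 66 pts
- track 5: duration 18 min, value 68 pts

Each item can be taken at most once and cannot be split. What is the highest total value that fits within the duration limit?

Check high-value combinations within 18 min:
- track 8+track 1: duration 7+11=18, value 46+66=112
- track 6+track 2: duration 5+12=17, value 19+70=89
- track 6+track 1: duration 5+11=16, value 19+66=85
Best: 112 pts.

112 pts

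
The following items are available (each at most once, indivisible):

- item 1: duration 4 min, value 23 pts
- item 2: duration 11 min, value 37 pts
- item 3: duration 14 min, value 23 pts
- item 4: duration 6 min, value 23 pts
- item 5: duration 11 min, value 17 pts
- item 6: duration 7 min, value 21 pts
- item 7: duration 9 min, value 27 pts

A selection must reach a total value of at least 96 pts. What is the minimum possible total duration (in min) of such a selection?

Subsets with value ≥ 96, sorted by total duration:
- item 1+item 2+item 4+item 6: duration 28, value 104
- item 1+item 2+item 4+item 7: duration 30, value 110
- item 1+item 2+item 6+item 7: duration 31, value 108
- item 1+item 2+item 4+item 5: duration 32, value 100
Minimum duration: 28 min.

28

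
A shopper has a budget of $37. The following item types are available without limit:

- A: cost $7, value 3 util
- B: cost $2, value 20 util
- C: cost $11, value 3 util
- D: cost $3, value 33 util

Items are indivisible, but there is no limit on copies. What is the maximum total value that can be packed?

403 util

Best value-per-unit is D at 33/3; filling with it alone gives 12×33 = 396.
Optimal mix: 2×B + 11×D → cost 37, value 403.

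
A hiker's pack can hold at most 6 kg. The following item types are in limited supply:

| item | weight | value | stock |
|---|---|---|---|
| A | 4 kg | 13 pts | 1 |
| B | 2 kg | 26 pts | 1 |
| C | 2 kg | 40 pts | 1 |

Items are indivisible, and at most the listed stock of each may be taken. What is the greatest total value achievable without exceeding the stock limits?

66 pts

Top feasible selections:
- 1×B + 1×C: weight 4, value 66
- 1×A + 1×C: weight 6, value 53
- 1×C: weight 2, value 40
Best: 66 pts.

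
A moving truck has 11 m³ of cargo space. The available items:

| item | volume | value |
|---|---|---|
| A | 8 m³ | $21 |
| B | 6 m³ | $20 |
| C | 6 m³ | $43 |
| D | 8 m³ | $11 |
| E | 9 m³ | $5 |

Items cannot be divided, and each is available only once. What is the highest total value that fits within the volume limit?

$43

Check high-value combinations within 11 m³:
- C: volume 6, value 43
- A: volume 8, value 21
- B: volume 6, value 20
- D: volume 8, value 11
Best: $43.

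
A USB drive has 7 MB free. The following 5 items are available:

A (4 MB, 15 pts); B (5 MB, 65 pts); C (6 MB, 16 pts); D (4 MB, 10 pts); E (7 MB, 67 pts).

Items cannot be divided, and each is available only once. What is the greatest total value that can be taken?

67 pts

Check high-value combinations within 7 MB:
- E: size 7, value 67
- B: size 5, value 65
- C: size 6, value 16
- A: size 4, value 15
Best: 67 pts.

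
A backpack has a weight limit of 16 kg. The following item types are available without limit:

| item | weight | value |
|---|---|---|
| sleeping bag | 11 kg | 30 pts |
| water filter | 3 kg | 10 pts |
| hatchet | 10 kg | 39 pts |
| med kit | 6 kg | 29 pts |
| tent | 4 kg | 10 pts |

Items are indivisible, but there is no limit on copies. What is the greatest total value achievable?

68 pts

Best value-per-unit is med kit at 29/6; filling with it alone gives 2×29 = 58.
Optimal mix: 1×water filter + 2×med kit → weight 15, value 68.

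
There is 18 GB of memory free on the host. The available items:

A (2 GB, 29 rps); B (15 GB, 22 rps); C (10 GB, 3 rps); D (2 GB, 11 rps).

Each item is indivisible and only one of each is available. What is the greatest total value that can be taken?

Check high-value combinations within 18 GB:
- A+B: memory 2+15=17, value 29+22=51
- A+C+D: memory 2+10+2=14, value 29+3+11=43
- A+D: memory 2+2=4, value 29+11=40
Best: 51 rps.

51 rps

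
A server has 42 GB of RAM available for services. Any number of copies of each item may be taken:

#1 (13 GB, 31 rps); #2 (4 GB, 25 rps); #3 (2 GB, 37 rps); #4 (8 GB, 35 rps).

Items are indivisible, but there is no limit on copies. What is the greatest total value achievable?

Best value-per-unit is #3 at 37/2, and filling with it alone uses memory 21×2=42. No mix of the others beats 21×37 = 777.

777 rps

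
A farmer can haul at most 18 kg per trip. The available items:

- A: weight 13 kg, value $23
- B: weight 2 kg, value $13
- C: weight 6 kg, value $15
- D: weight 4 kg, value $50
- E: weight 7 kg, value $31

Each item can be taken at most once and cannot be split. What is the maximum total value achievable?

Check high-value combinations within 18 kg:
- C+D+E: weight 6+4+7=17, value 15+50+31=96
- B+D+E: weight 2+4+7=13, value 13+50+31=94
- D+E: weight 4+7=11, value 50+31=81
- B+C+D: weight 2+6+4=12, value 13+15+50=78
- A+D: weight 13+4=17, value 23+50=73
Best: $96.

$96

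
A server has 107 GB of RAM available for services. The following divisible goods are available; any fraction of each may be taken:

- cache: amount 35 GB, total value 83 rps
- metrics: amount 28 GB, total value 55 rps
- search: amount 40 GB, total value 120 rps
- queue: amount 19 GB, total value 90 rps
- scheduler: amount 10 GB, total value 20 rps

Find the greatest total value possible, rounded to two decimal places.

318.89

Take in order of value per unit:
- queue (90/19 per unit): all 19 → value 90, running total 90.00
- search (120/40 per unit): all 40 → value 120, running total 210.00
- cache (83/35 per unit): all 35 → value 83, running total 293.00
- scheduler (20/10 per unit): all 10 → value 20, running total 313.00
- metrics (55/28 per unit): 3 of 28 → value 3×55/28 = 5.8929, running total 318.89
Total 318.89.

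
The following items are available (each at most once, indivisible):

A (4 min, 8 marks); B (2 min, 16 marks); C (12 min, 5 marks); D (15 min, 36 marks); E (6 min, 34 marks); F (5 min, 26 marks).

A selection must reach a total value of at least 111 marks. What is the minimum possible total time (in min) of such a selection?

28

Subsets with value ≥ 111, sorted by total time:
- B+D+E+F: time 28, value 112
- A+B+D+E+F: time 32, value 120
Minimum time: 28 min.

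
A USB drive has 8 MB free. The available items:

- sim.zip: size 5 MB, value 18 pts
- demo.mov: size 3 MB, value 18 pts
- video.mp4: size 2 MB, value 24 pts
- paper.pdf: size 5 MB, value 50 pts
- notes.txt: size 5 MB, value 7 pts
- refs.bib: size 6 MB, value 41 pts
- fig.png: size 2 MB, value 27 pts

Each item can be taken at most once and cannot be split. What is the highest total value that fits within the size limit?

Check high-value combinations within 8 MB:
- paper.pdf+fig.png: size 5+2=7, value 50+27=77
- video.mp4+paper.pdf: size 2+5=7, value 24+50=74
- demo.mov+video.mp4+fig.png: size 3+2+2=7, value 18+24+27=69
- demo.mov+paper.pdf: size 3+5=8, value 18+50=68
Best: 77 pts.

77 pts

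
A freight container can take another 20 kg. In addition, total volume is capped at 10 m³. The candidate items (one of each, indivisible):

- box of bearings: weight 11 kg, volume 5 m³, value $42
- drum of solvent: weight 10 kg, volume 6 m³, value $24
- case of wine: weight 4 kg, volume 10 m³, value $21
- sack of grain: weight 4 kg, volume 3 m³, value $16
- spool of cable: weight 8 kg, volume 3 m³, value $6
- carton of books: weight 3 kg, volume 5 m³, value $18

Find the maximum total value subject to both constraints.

$60

Feasible sets respecting both limits:
- box of bearings+carton of books: weight 14, volume 10, value 60
- box of bearings+sack of grain: weight 15, volume 8, value 58
- box of bearings+spool of cable: weight 19, volume 8, value 48
Best: $60.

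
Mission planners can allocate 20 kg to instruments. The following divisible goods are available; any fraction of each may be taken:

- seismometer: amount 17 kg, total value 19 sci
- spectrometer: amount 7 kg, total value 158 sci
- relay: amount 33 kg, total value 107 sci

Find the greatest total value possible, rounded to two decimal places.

Take in order of value per unit:
- spectrometer (158/7 per unit): all 7 → value 158, running total 158.00
- relay (107/33 per unit): 13 of 33 → value 13×107/33 = 42.1515, running total 200.15
Total 200.15.

200.15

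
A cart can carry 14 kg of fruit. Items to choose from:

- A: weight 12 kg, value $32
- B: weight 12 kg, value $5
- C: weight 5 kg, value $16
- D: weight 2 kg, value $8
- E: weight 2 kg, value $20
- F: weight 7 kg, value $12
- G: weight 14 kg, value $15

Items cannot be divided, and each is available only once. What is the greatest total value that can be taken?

$52

This is a 0/1 knapsack; check combinations near the capacity.
- A+E: weight 12+2=14, value 32+20=52
- C+E+F: weight 5+2+7=14, value 16+20+12=48
- C+D+E: weight 5+2+2=9, value 16+8+20=44
- D+E+F: weight 2+2+7=11, value 8+20+12=40
- A+D: weight 12+2=14, value 32+8=40
Best: $52.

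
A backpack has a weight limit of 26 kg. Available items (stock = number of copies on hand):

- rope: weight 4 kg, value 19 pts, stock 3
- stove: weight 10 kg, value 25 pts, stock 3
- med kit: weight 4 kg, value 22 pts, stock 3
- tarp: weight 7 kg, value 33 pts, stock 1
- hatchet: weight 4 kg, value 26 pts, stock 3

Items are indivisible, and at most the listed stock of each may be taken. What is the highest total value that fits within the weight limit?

Top feasible selections:
- 3×med kit + 3×hatchet: weight 24, value 144
- 1×rope + 2×med kit + 3×hatchet: weight 24, value 141
- 2×rope + 1×med kit + 3×hatchet: weight 24, value 138
Best: 144 pts.

144 pts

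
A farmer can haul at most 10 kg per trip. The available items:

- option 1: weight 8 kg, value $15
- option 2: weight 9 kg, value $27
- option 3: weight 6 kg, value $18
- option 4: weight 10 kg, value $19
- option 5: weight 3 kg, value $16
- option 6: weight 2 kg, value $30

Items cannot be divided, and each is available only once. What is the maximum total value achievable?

$48

This is a 0/1 knapsack; check combinations near the capacity.
- option 3+option 6: weight 6+2=8, value 18+30=48
- option 5+option 6: weight 3+2=5, value 16+30=46
- option 1+option 6: weight 8+2=10, value 15+30=45
- option 3+option 5: weight 6+3=9, value 18+16=34
Best: $48.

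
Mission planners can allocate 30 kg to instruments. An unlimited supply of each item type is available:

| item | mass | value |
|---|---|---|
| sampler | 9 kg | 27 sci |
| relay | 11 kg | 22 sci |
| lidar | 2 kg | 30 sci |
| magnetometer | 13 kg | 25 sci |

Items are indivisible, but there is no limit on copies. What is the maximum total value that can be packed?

450 sci

Best value-per-unit is lidar at 30/2, and filling with it alone uses mass 15×2=30. No mix of the others beats 15×30 = 450.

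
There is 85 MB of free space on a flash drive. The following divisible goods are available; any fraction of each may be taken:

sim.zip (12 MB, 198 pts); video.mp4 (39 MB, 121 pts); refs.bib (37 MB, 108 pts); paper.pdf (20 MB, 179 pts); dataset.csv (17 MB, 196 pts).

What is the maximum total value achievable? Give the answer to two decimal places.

684.69

Take in order of value per unit:
- sim.zip (198/12 per unit): all 12 → value 198, running total 198.00
- dataset.csv (196/17 per unit): all 17 → value 196, running total 394.00
- paper.pdf (179/20 per unit): all 20 → value 179, running total 573.00
- video.mp4 (121/39 per unit): 36 of 39 → value 36×121/39 = 111.6923, running total 684.69
Total 684.69.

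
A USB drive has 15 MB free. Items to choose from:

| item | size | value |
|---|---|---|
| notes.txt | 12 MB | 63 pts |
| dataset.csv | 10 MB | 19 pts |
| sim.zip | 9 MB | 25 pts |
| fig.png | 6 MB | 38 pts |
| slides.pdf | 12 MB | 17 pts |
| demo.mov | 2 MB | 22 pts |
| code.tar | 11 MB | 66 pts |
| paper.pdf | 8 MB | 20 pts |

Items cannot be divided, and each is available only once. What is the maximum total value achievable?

Check high-value combinations within 15 MB:
- demo.mov+code.tar: size 2+11=13, value 22+66=88
- notes.txt+demo.mov: size 12+2=14, value 63+22=85
- code.tar: size 11, value 66
- notes.txt: size 12, value 63
- sim.zip+fig.png: size 9+6=15, value 25+38=63
Best: 88 pts.

88 pts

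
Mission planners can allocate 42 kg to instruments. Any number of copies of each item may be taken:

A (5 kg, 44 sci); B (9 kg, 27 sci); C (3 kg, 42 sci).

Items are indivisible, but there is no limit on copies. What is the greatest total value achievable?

Best value-per-unit is C at 42/3, and filling with it alone uses mass 14×3=42. No mix of the others beats 14×42 = 588.

588 sci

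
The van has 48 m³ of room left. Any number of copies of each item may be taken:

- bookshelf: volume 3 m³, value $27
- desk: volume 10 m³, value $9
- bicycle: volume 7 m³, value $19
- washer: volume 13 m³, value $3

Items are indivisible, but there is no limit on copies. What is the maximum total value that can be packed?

Best value-per-unit is bookshelf at 27/3, and filling with it alone uses volume 16×3=48. No mix of the others beats 16×27 = 432.

$432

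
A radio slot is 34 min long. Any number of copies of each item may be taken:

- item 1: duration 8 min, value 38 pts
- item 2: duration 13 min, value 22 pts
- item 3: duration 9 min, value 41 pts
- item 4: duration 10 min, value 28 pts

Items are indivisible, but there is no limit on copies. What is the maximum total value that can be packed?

158 pts

Best value-per-unit is item 1 at 38/8; filling with it alone gives 4×38 = 152.
Optimal mix: 2×item 1 + 2×item 3 → duration 34, value 158.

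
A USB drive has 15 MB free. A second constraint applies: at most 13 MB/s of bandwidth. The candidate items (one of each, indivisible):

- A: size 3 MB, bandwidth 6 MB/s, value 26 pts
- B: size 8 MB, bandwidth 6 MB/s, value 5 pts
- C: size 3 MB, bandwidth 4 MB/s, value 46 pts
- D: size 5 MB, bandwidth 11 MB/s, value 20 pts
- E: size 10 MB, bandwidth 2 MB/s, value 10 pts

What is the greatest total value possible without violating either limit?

Feasible sets respecting both limits:
- A+C: size 6, bandwidth 10, value 72
- C+E: size 13, bandwidth 6, value 56
- B+C: size 11, bandwidth 10, value 51
Best: 72 pts.

72 pts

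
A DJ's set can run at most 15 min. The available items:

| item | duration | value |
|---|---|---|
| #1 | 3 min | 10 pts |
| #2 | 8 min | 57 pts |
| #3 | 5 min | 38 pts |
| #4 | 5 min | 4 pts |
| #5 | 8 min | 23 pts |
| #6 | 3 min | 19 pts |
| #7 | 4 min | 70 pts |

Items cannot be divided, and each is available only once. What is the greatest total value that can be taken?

146 pts

This is a 0/1 knapsack; check combinations near the capacity.
- #2+#6+#7: duration 8+3+4=15, value 57+19+70=146
- #1+#2+#7: duration 3+8+4=15, value 10+57+70=137
- #1+#3+#6+#7: duration 3+5+3+4=15, value 10+38+19+70=137
Best: 146 pts.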